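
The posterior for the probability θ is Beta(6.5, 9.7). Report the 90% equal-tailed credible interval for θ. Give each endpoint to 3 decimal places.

[0.214, 0.603]

Posterior: Beta(6.5, 9.7).
Equal-tailed 90% interval: the 0.05 and 0.95 quantiles of Beta(6.5, 9.7).
Posterior mean ≈ 0.401, SD ≈ 0.118; a Normal approximation gives roughly [0.207, 0.596].
Exact: F⁻¹(0.05) = 0.214; F⁻¹(0.95) = 0.603.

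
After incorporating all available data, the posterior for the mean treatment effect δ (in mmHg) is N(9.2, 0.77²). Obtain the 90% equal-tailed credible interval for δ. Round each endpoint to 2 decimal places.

The posterior is symmetric, so the 90% equal-tailed interval is δ = 9.2 ± z·0.77 with z = 1.645.
Half-width: 1.645 × 0.77 = 1.27.
9.2 − 1.27 = 7.93; 9.2 + 1.27 = 10.47.

[7.93, 10.47]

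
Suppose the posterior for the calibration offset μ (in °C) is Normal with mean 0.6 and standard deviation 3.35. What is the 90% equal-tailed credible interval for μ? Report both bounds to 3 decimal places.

The posterior is symmetric, so the 90% equal-tailed interval is μ = 0.6 ± z·3.35 with z = 1.645.
Half-width: 1.645 × 3.35 = 5.510.
0.6 − 5.510 = -4.910; 0.6 + 5.510 = 6.110.

[-4.910, 6.110]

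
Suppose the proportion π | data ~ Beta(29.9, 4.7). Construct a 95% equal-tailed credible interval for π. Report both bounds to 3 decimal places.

[0.734, 0.955]

Posterior: Beta(29.9, 4.7).
Equal-tailed 95% interval: the 0.025 and 0.975 quantiles of Beta(29.9, 4.7).
Posterior mean ≈ 0.864, SD ≈ 0.057; a Normal approximation gives roughly [0.752, 0.977].
Exact: F⁻¹(0.025) = 0.734; F⁻¹(0.975) = 0.955.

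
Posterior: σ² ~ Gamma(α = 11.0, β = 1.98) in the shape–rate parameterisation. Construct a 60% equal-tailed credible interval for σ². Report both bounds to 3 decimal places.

Posterior: Gamma(shape 11.0, rate 1.98).
Equal-tailed 60% interval: Gamma(11.0, 1.98) quantiles at 0.2 and 0.8.
Posterior mean ≈ 5.556, SD ≈ 1.675; a Normal approximation gives roughly [4.146, 6.965].
Exact: lower = 4.120; upper = 6.894.

[4.120, 6.894]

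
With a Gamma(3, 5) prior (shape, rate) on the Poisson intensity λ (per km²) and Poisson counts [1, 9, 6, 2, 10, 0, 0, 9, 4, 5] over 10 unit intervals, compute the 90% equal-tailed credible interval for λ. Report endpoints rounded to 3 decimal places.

Posterior: Gamma(3+46, 5+10) = Gamma(49, 15) (shape, rate).
Equal-tailed 90% interval: Gamma(49, 15) quantiles at 0.05 and 0.95.
Posterior mean ≈ 3.267, SD ≈ 0.467; a Normal approximation gives roughly [2.499, 4.034].
Exact: lower = 2.539; upper = 4.070.

[2.539, 4.070]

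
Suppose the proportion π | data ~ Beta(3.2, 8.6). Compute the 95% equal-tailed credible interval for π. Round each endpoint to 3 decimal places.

Posterior: Beta(3.2, 8.6).
Equal-tailed 95% interval: the 0.025 and 0.975 quantiles of Beta(3.2, 8.6).
Posterior mean ≈ 0.271, SD ≈ 0.124; a Normal approximation gives roughly [0.028, 0.515].
Exact: F⁻¹(0.025) = 0.071; F⁻¹(0.975) = 0.545.

[0.071, 0.545]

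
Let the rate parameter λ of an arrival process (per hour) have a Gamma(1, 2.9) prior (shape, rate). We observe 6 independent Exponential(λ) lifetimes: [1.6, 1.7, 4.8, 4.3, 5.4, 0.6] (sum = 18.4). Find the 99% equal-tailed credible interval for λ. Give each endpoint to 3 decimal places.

Posterior: Gamma(1+6, 2.9+18.4) = Gamma(7, 21.3) (shape, rate).
Equal-tailed 99% interval: Gamma(7, 21.3) quantiles at 0.005 and 0.995.
Posterior mean ≈ 0.329, SD ≈ 0.124; a Normal approximation gives roughly [0.009, 0.649].
Exact: lower = 0.096; upper = 0.735.

[0.096, 0.735]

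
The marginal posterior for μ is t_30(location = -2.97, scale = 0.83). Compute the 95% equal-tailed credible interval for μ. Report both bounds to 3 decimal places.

[-4.665, -1.275]

The t_30 distribution is symmetric; the 95% interval is -2.97 ± t·0.83 with t_{0.975,30} = 2.042.
Half-width: 2.042 × 0.83 = 1.695.
-2.97 − 1.695 = -4.665; -2.97 + 1.695 = -1.275.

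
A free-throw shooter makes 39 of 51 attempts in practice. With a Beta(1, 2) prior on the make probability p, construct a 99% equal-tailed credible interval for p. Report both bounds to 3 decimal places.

Posterior: Beta(1+39, 2+12) = Beta(40, 14).
Equal-tailed 99% interval: the 0.005 and 0.995 quantiles of Beta(40, 14).
Posterior mean ≈ 0.741, SD ≈ 0.059; a Normal approximation gives roughly [0.589, 0.893].
Exact: F⁻¹(0.005) = 0.575; F⁻¹(0.995) = 0.874.

[0.575, 0.874]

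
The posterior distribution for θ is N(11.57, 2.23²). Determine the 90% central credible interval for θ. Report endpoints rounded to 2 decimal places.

[7.90, 15.24]

The posterior is symmetric, so the 90% equal-tailed interval is θ = 11.57 ± z·2.23 with z = 1.645.
Half-width: 1.645 × 2.23 = 3.67.
11.57 − 3.67 = 7.90; 11.57 + 3.67 = 15.24.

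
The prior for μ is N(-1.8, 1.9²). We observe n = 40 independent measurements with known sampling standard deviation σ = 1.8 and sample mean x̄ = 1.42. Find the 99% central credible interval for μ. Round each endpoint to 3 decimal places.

Posterior precision = 1/1.9² + 40/1.8² = 0.2770 + 12.3457 = 12.6227, so posterior SD = 0.2815.
Posterior mean = (-1.8/1.9² + 40·1.42/1.8²) / 12.6227 = 1.3493.
Interval: 1.3493 ± 2.576 × 0.2815 → [0.624, 2.074].

[0.624, 2.074]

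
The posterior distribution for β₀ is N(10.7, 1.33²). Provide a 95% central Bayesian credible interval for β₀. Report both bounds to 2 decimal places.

[8.09, 13.31]

The posterior is symmetric, so the 95% equal-tailed interval is β₀ = 10.7 ± z·1.33 with z = 1.960.
Half-width: 1.960 × 1.33 = 2.61.
10.7 − 2.61 = 8.09; 10.7 + 2.61 = 13.31.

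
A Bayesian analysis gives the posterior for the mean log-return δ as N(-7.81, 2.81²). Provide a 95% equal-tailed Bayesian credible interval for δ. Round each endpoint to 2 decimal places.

[-13.32, -2.30]

The posterior is symmetric, so the 95% equal-tailed interval is δ = -7.81 ± z·2.81 with z = 1.960.
Half-width: 1.960 × 2.81 = 5.51.
-7.81 − 5.51 = -13.32; -7.81 + 5.51 = -2.30.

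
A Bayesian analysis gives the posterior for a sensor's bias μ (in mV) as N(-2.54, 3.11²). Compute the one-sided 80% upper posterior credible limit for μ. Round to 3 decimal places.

0.077

Need U with P(μ ≤ U) = 0.80: U = -2.54 + z_{0.2}·3.11.
z = 0.842; U = -2.54 + 0.842 × 3.11 = 0.077.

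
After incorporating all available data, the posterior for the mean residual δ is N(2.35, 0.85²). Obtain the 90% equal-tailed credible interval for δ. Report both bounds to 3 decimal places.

[0.952, 3.748]

The posterior is symmetric, so the 90% equal-tailed interval is δ = 2.35 ± z·0.85 with z = 1.645.
Half-width: 1.645 × 0.85 = 1.398.
2.35 − 1.398 = 0.952; 2.35 + 1.398 = 3.748.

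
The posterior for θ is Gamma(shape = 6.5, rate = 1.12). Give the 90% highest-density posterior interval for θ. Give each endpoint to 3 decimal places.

[2.190, 9.281]

The posterior is unimodal and skewed, so the HPD interval has equal density at both endpoints and is the shortest 90% interval.
Solving f(2.190) = f(9.281) with F(9.281) − F(2.190) = 0.90 gives [2.190, 9.281].
For comparison, the equal-tailed interval is [2.630, 9.983]; the HPD is narrower and shifted toward the mode.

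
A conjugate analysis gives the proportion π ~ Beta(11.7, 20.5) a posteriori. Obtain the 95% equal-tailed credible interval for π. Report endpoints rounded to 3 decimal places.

Posterior: Beta(11.7, 20.5).
Equal-tailed 95% interval: the 0.025 and 0.975 quantiles of Beta(11.7, 20.5).
Posterior mean ≈ 0.363, SD ≈ 0.083; a Normal approximation gives roughly [0.200, 0.527].
Exact: F⁻¹(0.025) = 0.209; F⁻¹(0.975) = 0.534.

[0.209, 0.534]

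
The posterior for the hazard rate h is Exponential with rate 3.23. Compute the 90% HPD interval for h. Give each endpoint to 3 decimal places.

[0.000, 0.713]

The exponential density is strictly decreasing on [0, ∞), so the HPD interval is anchored at 0: [0, q] with P(h ≤ q) = 0.90.
q = −ln(1 − 0.90) / 3.23 = 2.3026 / 3.23 = 0.713.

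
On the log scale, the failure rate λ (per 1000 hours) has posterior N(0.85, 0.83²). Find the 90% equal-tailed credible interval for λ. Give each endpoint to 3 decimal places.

On the log scale the 90% interval is 0.85 ± 1.645 × 0.83 = [-0.5152, 2.2152].
Exponentiate: [e^-0.5152, e^2.2152] = [0.597, 9.164].

[0.597, 9.164]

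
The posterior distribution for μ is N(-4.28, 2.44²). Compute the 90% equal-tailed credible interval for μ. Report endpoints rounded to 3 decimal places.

[-8.293, -0.267]

The posterior is symmetric, so the 90% equal-tailed interval is μ = -4.28 ± z·2.44 with z = 1.645.
Half-width: 1.645 × 2.44 = 4.013.
-4.28 − 4.013 = -8.293; -4.28 + 4.013 = -0.267.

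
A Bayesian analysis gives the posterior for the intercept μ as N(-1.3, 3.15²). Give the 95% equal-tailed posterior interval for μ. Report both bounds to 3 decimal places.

The posterior is symmetric, so the 95% equal-tailed interval is μ = -1.3 ± z·3.15 with z = 1.960.
Half-width: 1.960 × 3.15 = 6.174.
-1.3 − 6.174 = -7.474; -1.3 + 6.174 = 4.874.

[-7.474, 4.874]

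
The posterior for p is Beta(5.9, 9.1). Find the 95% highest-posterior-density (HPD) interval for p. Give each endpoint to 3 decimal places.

[0.163, 0.632]

The posterior is unimodal and skewed, so the HPD interval has equal density at both endpoints and is the shortest 95% interval.
Solving f(0.163) = f(0.632) with F(0.632) − F(0.163) = 0.95 gives [0.163, 0.632].
For comparison, the equal-tailed interval is [0.171, 0.642]; the HPD is narrower and shifted toward the mode.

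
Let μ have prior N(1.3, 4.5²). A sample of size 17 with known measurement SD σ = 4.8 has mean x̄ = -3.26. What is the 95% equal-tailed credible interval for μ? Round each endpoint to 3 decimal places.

[-5.183, -0.765]

Posterior precision = 1/4.5² + 17/4.8² = 0.0494 + 0.7378 = 0.7872, so posterior SD = 1.1271.
Posterior mean = (1.3/4.5² + 17·-3.26/4.8²) / 0.7872 = -2.9740.
Interval: -2.9740 ± 1.960 × 1.1271 → [-5.183, -0.765].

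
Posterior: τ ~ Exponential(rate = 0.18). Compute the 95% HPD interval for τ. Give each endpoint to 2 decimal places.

[0.00, 16.64]

The exponential density is strictly decreasing on [0, ∞), so the HPD interval is anchored at 0: [0, q] with P(τ ≤ q) = 0.95.
q = −ln(1 − 0.95) / 0.18 = 2.9957 / 0.18 = 16.64.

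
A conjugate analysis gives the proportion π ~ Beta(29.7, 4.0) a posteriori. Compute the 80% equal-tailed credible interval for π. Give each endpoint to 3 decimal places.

[0.807, 0.946]

Posterior: Beta(29.7, 4.0).
Equal-tailed 80% interval: the 0.1 and 0.9 quantiles of Beta(29.7, 4.0).
Posterior mean ≈ 0.881, SD ≈ 0.055; a Normal approximation gives roughly [0.811, 0.952].
Exact: F⁻¹(0.1) = 0.807; F⁻¹(0.9) = 0.946.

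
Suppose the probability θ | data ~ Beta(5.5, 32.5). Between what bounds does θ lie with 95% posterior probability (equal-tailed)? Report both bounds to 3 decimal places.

[0.053, 0.271]

Posterior: Beta(5.5, 32.5).
Equal-tailed 95% interval: the 0.025 and 0.975 quantiles of Beta(5.5, 32.5).
Posterior mean ≈ 0.145, SD ≈ 0.056; a Normal approximation gives roughly [0.034, 0.255].
Exact: F⁻¹(0.025) = 0.053; F⁻¹(0.975) = 0.271.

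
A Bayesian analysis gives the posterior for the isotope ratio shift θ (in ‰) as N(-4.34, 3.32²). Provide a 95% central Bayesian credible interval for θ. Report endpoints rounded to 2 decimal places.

The posterior is symmetric, so the 95% equal-tailed interval is θ = -4.34 ± z·3.32 with z = 1.960.
Half-width: 1.960 × 3.32 = 6.51.
-4.34 − 6.51 = -10.85; -4.34 + 6.51 = 2.17.

[-10.85, 2.17]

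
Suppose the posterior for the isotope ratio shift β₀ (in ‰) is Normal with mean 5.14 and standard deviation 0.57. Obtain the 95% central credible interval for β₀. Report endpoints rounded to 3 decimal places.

The posterior is symmetric, so the 95% equal-tailed interval is β₀ = 5.14 ± z·0.57 with z = 1.960.
Half-width: 1.960 × 0.57 = 1.117.
5.14 − 1.117 = 4.023; 5.14 + 1.117 = 6.257.

[4.023, 6.257]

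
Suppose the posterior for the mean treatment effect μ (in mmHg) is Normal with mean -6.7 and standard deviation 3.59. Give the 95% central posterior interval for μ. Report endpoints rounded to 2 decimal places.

The posterior is symmetric, so the 95% equal-tailed interval is μ = -6.7 ± z·3.59 with z = 1.960.
Half-width: 1.960 × 3.59 = 7.04.
-6.7 − 7.04 = -13.74; -6.7 + 7.04 = 0.34.

[-13.74, 0.34]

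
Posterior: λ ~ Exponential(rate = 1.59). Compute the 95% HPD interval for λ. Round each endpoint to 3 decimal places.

The exponential density is strictly decreasing on [0, ∞), so the HPD interval is anchored at 0: [0, q] with P(λ ≤ q) = 0.95.
q = −ln(1 − 0.95) / 1.59 = 2.9957 / 1.59 = 1.884.

[0.000, 1.884]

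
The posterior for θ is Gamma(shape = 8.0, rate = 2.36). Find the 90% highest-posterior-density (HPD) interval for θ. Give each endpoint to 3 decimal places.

[1.469, 5.242]

The posterior is unimodal and skewed, so the HPD interval has equal density at both endpoints and is the shortest 90% interval.
Solving f(1.469) = f(5.242) with F(5.242) − F(1.469) = 0.90 gives [1.469, 5.242].
For comparison, the equal-tailed interval is [1.687, 5.571]; the HPD is narrower and shifted toward the mode.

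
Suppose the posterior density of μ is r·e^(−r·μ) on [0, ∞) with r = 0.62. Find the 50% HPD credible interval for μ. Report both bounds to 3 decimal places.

[0.000, 1.118]

The exponential density is strictly decreasing on [0, ∞), so the HPD interval is anchored at 0: [0, q] with P(μ ≤ q) = 0.50.
q = −ln(1 − 0.50) / 0.62 = 0.6931 / 0.62 = 1.118.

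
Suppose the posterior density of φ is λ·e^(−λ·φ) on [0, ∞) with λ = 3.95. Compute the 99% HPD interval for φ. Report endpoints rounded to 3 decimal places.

[0.000, 1.166]

The exponential density is strictly decreasing on [0, ∞), so the HPD interval is anchored at 0: [0, q] with P(φ ≤ q) = 0.99.
q = −ln(1 − 0.99) / 3.95 = 4.6052 / 3.95 = 1.166.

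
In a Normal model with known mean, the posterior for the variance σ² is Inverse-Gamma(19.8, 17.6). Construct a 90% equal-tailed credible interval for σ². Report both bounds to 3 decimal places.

[0.637, 1.344]

Inverse-Gamma(19.8, 17.6) quantiles: F⁻¹(0.05) and F⁻¹(0.95).
Equivalently, 1/σ² ~ Gamma(19.8, rate = 17.6); invert its 0.95 and 0.05 quantiles.
Posterior mean ≈ 0.936, SD ≈ 0.222; a Normal approximation gives roughly [0.571, 1.301].
Exact: lower = 0.637; upper = 1.344.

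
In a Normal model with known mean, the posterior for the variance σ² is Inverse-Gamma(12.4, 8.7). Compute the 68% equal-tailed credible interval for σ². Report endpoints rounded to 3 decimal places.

[0.549, 0.973]

Inverse-Gamma(12.4, 8.7) quantiles: F⁻¹(0.16) and F⁻¹(0.84).
Equivalently, 1/σ² ~ Gamma(12.4, rate = 8.7); invert its 0.84 and 0.16 quantiles.
Posterior mean ≈ 0.763, SD ≈ 0.237; a Normal approximation gives roughly [0.528, 0.998].
Exact: lower = 0.549; upper = 0.973.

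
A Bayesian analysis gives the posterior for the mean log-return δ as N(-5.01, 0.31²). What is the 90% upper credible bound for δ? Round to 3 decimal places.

Need U with P(δ ≤ U) = 0.90: U = -5.01 + z_{0.1}·0.31.
z = 1.282; U = -5.01 + 1.282 × 0.31 = -4.613.

-4.613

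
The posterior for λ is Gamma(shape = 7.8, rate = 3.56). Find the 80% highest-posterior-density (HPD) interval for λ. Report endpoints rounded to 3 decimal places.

[1.110, 3.024]

The posterior is unimodal and skewed, so the HPD interval has equal density at both endpoints and is the shortest 80% interval.
Solving f(1.110) = f(3.024) with F(3.024) − F(1.110) = 0.80 gives [1.110, 3.024].
For comparison, the equal-tailed interval is [1.265, 3.237]; the HPD is narrower and shifted toward the mode.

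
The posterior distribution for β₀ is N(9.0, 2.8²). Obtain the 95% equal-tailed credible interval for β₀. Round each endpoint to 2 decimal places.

The posterior is symmetric, so the 95% equal-tailed interval is β₀ = 9.0 ± z·2.8 with z = 1.960.
Half-width: 1.960 × 2.8 = 5.49.
9.0 − 5.49 = 3.51; 9.0 + 5.49 = 14.49.

[3.51, 14.49]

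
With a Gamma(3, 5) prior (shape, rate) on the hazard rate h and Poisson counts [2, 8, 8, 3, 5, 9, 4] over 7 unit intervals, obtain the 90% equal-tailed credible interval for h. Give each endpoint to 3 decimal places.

Posterior: Gamma(3+39, 5+7) = Gamma(42, 12) (shape, rate).
Equal-tailed 90% interval: Gamma(42, 12) quantiles at 0.05 and 0.95.
Posterior mean ≈ 3.500, SD ≈ 0.540; a Normal approximation gives roughly [2.612, 4.388].
Exact: lower = 2.662; upper = 4.433.

[2.662, 4.433]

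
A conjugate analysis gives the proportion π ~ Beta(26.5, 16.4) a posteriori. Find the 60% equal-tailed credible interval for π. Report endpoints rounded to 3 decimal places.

[0.556, 0.681]

Posterior: Beta(26.5, 16.4).
Equal-tailed 60% interval: the 0.2 and 0.8 quantiles of Beta(26.5, 16.4).
Posterior mean ≈ 0.618, SD ≈ 0.073; a Normal approximation gives roughly [0.556, 0.679].
Exact: F⁻¹(0.2) = 0.556; F⁻¹(0.8) = 0.681.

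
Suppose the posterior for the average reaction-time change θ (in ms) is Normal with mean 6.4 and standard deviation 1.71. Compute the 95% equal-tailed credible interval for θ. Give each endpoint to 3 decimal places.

[3.048, 9.752]

The posterior is symmetric, so the 95% equal-tailed interval is θ = 6.4 ± z·1.71 with z = 1.960.
Half-width: 1.960 × 1.71 = 3.352.
6.4 − 3.352 = 3.048; 6.4 + 3.352 = 9.752.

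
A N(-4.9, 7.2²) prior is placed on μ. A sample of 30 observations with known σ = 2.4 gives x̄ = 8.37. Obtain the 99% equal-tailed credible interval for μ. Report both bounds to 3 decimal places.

[7.194, 9.448]

Posterior precision = 1/7.2² + 30/2.4² = 0.0193 + 5.2083 = 5.2276, so posterior SD = 0.4374.
Posterior mean = (-4.9/7.2² + 30·8.37/2.4²) / 5.2276 = 8.3210.
Interval: 8.3210 ± 2.576 × 0.4374 → [7.194, 9.448].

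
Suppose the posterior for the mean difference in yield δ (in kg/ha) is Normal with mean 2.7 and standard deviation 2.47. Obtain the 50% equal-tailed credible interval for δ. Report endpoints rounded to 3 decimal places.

The posterior is symmetric, so the 50% equal-tailed interval is δ = 2.7 ± z·2.47 with z = 0.674.
Half-width: 0.674 × 2.47 = 1.666.
2.7 − 1.666 = 1.034; 2.7 + 1.666 = 4.366.

[1.034, 4.366]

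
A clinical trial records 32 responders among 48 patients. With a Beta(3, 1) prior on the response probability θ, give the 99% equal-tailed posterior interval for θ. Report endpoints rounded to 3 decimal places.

Posterior: Beta(3+32, 1+16) = Beta(35, 17).
Equal-tailed 99% interval: the 0.005 and 0.995 quantiles of Beta(35, 17).
Posterior mean ≈ 0.673, SD ≈ 0.064; a Normal approximation gives roughly [0.507, 0.839].
Exact: F⁻¹(0.005) = 0.498; F⁻¹(0.995) = 0.824.

[0.498, 0.824]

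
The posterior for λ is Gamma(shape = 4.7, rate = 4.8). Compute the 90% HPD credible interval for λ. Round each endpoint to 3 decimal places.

[0.277, 1.654]

The posterior is unimodal and skewed, so the HPD interval has equal density at both endpoints and is the shortest 90% interval.
Solving f(0.277) = f(1.654) with F(1.654) − F(0.277) = 0.90 gives [0.277, 1.654].
For comparison, the equal-tailed interval is [0.372, 1.821]; the HPD is narrower and shifted toward the mode.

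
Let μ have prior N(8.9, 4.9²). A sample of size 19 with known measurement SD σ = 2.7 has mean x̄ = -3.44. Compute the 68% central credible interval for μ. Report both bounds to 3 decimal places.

[-3.857, -2.635]

Posterior precision = 1/4.9² + 19/2.7² = 0.0416 + 2.6063 = 2.6480, so posterior SD = 0.6145.
Posterior mean = (8.9/4.9² + 19·-3.44/2.7²) / 2.6480 = -3.2459.
Interval: -3.2459 ± 0.994 × 0.6145 → [-3.857, -2.635].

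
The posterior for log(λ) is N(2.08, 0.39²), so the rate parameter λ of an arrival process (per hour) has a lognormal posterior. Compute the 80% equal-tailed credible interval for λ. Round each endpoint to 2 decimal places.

On the log scale the 80% interval is 2.08 ± 1.282 × 0.39 = [1.5802, 2.5798].
Exponentiate: [e^1.5802, e^2.5798] = [4.86, 13.19].

[4.86, 13.19]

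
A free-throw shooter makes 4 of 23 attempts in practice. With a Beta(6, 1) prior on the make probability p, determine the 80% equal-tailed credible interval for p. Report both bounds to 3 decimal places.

Posterior: Beta(6+4, 1+19) = Beta(10, 20).
Equal-tailed 80% interval: the 0.1 and 0.9 quantiles of Beta(10, 20).
Posterior mean ≈ 0.333, SD ≈ 0.085; a Normal approximation gives roughly [0.225, 0.442].
Exact: F⁻¹(0.1) = 0.226; F⁻¹(0.9) = 0.445.

[0.226, 0.445]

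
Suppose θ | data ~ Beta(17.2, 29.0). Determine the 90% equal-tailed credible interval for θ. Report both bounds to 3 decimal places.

[0.260, 0.491]

Posterior: Beta(17.2, 29.0).
Equal-tailed 90% interval: the 0.05 and 0.95 quantiles of Beta(17.2, 29.0).
Posterior mean ≈ 0.372, SD ≈ 0.070; a Normal approximation gives roughly [0.257, 0.488].
Exact: F⁻¹(0.05) = 0.260; F⁻¹(0.95) = 0.491.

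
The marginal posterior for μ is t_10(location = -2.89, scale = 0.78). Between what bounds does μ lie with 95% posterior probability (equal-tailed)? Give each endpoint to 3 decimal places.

The t_10 distribution is symmetric; the 95% interval is -2.89 ± t·0.78 with t_{0.975,10} = 2.228.
Half-width: 2.228 × 0.78 = 1.738.
-2.89 − 1.738 = -4.628; -2.89 + 1.738 = -1.152.

[-4.628, -1.152]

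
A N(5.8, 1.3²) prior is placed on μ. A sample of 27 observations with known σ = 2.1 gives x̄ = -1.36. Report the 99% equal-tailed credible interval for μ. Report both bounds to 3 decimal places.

Posterior precision = 1/1.3² + 27/2.1² = 0.5917 + 6.1224 = 6.7142, so posterior SD = 0.3859.
Posterior mean = (5.8/1.3² + 27·-1.36/2.1²) / 6.7142 = -0.7290.
Interval: -0.7290 ± 2.576 × 0.3859 → [-1.723, 0.265].

[-1.723, 0.265]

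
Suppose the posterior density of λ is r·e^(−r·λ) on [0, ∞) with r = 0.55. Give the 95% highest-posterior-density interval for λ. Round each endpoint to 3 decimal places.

[0.000, 5.447]

The exponential density is strictly decreasing on [0, ∞), so the HPD interval is anchored at 0: [0, q] with P(λ ≤ q) = 0.95.
q = −ln(1 − 0.95) / 0.55 = 2.9957 / 0.55 = 5.447.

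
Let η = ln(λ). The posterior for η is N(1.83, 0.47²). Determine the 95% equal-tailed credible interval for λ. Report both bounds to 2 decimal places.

[2.48, 15.66]

On the log scale the 95% interval is 1.83 ± 1.960 × 0.47 = [0.9088, 2.7512].
Exponentiate: [e^0.9088, e^2.7512] = [2.48, 15.66].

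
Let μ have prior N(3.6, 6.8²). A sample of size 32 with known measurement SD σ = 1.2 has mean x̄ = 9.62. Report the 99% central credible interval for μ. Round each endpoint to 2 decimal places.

[9.07, 10.16]

Posterior precision = 1/6.8² + 32/1.2² = 0.0216 + 22.2222 = 22.2438, so posterior SD = 0.2120.
Posterior mean = (3.6/6.8² + 32·9.62/1.2²) / 22.2438 = 9.6141.
Interval: 9.6141 ± 2.576 × 0.2120 → [9.07, 10.16].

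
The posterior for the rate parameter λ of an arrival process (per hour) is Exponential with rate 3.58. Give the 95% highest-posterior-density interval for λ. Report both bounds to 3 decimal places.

[0.000, 0.837]

The exponential density is strictly decreasing on [0, ∞), so the HPD interval is anchored at 0: [0, q] with P(λ ≤ q) = 0.95.
q = −ln(1 − 0.95) / 3.58 = 2.9957 / 3.58 = 0.837.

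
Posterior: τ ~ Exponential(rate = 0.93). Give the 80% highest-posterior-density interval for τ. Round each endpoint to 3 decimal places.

The exponential density is strictly decreasing on [0, ∞), so the HPD interval is anchored at 0: [0, q] with P(τ ≤ q) = 0.80.
q = −ln(1 − 0.80) / 0.93 = 1.6094 / 0.93 = 1.731.

[0.000, 1.731]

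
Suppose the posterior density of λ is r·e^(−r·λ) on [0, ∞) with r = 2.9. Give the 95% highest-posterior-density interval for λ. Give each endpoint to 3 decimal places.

[0.000, 1.033]

The exponential density is strictly decreasing on [0, ∞), so the HPD interval is anchored at 0: [0, q] with P(λ ≤ q) = 0.95.
q = −ln(1 − 0.95) / 2.9 = 2.9957 / 2.9 = 1.033.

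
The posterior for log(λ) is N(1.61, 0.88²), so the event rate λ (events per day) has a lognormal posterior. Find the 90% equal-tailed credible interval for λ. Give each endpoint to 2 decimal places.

On the log scale the 90% interval is 1.61 ± 1.645 × 0.88 = [0.1625, 3.0575].
Exponentiate: [e^0.1625, e^3.0575] = [1.18, 21.27].

[1.18, 21.27]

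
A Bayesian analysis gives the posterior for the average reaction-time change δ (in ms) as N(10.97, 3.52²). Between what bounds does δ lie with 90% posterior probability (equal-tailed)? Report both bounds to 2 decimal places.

[5.18, 16.76]

The posterior is symmetric, so the 90% equal-tailed interval is δ = 10.97 ± z·3.52 with z = 1.645.
Half-width: 1.645 × 3.52 = 5.79.
10.97 − 5.79 = 5.18; 10.97 + 5.79 = 16.76.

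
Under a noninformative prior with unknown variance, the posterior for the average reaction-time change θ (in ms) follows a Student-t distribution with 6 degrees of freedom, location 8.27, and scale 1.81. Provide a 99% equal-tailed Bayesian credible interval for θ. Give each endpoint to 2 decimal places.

The t_6 distribution is symmetric; the 99% interval is 8.27 ± t·1.81 with t_{0.995,6} = 3.707.
Half-width: 3.707 × 1.81 = 6.71.
8.27 − 6.71 = 1.56; 8.27 + 6.71 = 14.98.

[1.56, 14.98]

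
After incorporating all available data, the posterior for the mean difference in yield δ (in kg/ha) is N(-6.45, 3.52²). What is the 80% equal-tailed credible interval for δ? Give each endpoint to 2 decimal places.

[-10.96, -1.94]

The posterior is symmetric, so the 80% equal-tailed interval is δ = -6.45 ± z·3.52 with z = 1.282.
Half-width: 1.282 × 3.52 = 4.51.
-6.45 − 4.51 = -10.96; -6.45 + 4.51 = -1.94.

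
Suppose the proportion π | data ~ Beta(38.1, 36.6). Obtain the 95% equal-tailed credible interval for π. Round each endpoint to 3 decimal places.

Posterior: Beta(38.1, 36.6).
Equal-tailed 95% interval: the 0.025 and 0.975 quantiles of Beta(38.1, 36.6).
Posterior mean ≈ 0.510, SD ≈ 0.057; a Normal approximation gives roughly [0.397, 0.623].
Exact: F⁻¹(0.025) = 0.398; F⁻¹(0.975) = 0.622.

[0.398, 0.622]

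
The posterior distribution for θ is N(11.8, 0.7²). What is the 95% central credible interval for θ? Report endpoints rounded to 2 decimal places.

The posterior is symmetric, so the 95% equal-tailed interval is θ = 11.8 ± z·0.7 with z = 1.960.
Half-width: 1.960 × 0.7 = 1.37.
11.8 − 1.37 = 10.43; 11.8 + 1.37 = 13.17.

[10.43, 13.17]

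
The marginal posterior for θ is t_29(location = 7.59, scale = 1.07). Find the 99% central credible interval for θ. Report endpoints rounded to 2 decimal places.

The t_29 distribution is symmetric; the 99% interval is 7.59 ± t·1.07 with t_{0.995,29} = 2.756.
Half-width: 2.756 × 1.07 = 2.95.
7.59 − 2.95 = 4.64; 7.59 + 2.95 = 10.54.

[4.64, 10.54]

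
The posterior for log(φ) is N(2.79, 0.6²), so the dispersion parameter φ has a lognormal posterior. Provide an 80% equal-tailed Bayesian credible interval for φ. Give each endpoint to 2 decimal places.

On the log scale the 80% interval is 2.79 ± 1.282 × 0.6 = [2.0211, 3.5589].
Exponentiate: [e^2.0211, e^3.5589] = [7.55, 35.13].

[7.55, 35.13]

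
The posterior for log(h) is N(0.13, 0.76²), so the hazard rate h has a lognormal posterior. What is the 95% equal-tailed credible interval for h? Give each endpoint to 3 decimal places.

[0.257, 5.051]

On the log scale the 95% interval is 0.13 ± 1.960 × 0.76 = [-1.3596, 1.6196].
Exponentiate: [e^-1.3596, e^1.6196] = [0.257, 5.051].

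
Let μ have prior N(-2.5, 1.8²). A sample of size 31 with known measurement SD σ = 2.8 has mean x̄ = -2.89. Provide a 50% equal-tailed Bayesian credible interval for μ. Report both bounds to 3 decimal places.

Posterior precision = 1/1.8² + 31/2.8² = 0.3086 + 3.9541 = 4.2627, so posterior SD = 0.4843.
Posterior mean = (-2.5/1.8² + 31·-2.89/2.8²) / 4.2627 = -2.8618.
Interval: -2.8618 ± 0.674 × 0.4843 → [-3.188, -2.535].

[-3.188, -2.535]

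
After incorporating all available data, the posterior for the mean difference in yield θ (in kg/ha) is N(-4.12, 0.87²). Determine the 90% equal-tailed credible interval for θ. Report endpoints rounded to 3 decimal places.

[-5.551, -2.689]

The posterior is symmetric, so the 90% equal-tailed interval is θ = -4.12 ± z·0.87 with z = 1.645.
Half-width: 1.645 × 0.87 = 1.431.
-4.12 − 1.431 = -5.551; -4.12 + 1.431 = -2.689.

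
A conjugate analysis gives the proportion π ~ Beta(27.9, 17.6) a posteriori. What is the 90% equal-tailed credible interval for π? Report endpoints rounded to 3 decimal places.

Posterior: Beta(27.9, 17.6).
Equal-tailed 90% interval: the 0.05 and 0.95 quantiles of Beta(27.9, 17.6).
Posterior mean ≈ 0.613, SD ≈ 0.071; a Normal approximation gives roughly [0.496, 0.731].
Exact: F⁻¹(0.05) = 0.493; F⁻¹(0.95) = 0.728.

[0.493, 0.728]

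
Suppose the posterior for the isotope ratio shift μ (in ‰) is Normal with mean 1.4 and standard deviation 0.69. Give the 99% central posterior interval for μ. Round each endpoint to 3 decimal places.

[-0.377, 3.177]

The posterior is symmetric, so the 99% equal-tailed interval is μ = 1.4 ± z·0.69 with z = 2.576.
Half-width: 2.576 × 0.69 = 1.777.
1.4 − 1.777 = -0.377; 1.4 + 1.777 = 3.177.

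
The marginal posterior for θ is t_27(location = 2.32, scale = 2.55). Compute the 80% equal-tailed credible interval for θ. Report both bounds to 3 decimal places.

The t_27 distribution is symmetric; the 80% interval is 2.32 ± t·2.55 with t_{0.9,27} = 1.314.
Half-width: 1.314 × 2.55 = 3.350.
2.32 − 3.350 = -1.030; 2.32 + 3.350 = 5.670.

[-1.030, 5.670]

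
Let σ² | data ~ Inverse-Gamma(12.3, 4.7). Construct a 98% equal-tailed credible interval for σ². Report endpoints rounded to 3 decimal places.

Inverse-Gamma(12.3, 4.7) quantiles: F⁻¹(0.01) and F⁻¹(0.99).
Equivalently, 1/σ² ~ Gamma(12.3, rate = 4.7); invert its 0.99 and 0.01 quantiles.
Posterior mean ≈ 0.416, SD ≈ 0.130; a Normal approximation gives roughly [0.114, 0.717].
Exact: lower = 0.215; upper = 0.835.

[0.215, 0.835]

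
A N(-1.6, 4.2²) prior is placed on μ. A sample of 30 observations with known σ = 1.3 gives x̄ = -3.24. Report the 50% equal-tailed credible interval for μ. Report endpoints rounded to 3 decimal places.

Posterior precision = 1/4.2² + 30/1.3² = 0.0567 + 17.7515 = 17.8082, so posterior SD = 0.2370.
Posterior mean = (-1.6/4.2² + 30·-3.24/1.3²) / 17.8082 = -3.2348.
Interval: -3.2348 ± 0.674 × 0.2370 → [-3.395, -3.075].

[-3.395, -3.075]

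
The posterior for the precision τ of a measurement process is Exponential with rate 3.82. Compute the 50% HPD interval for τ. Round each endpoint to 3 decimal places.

[0.000, 0.181]

The exponential density is strictly decreasing on [0, ∞), so the HPD interval is anchored at 0: [0, q] with P(τ ≤ q) = 0.50.
q = −ln(1 − 0.50) / 3.82 = 0.6931 / 3.82 = 0.181.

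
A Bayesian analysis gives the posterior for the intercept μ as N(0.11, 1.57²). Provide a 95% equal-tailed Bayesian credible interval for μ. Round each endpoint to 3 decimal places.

[-2.967, 3.187]

The posterior is symmetric, so the 95% equal-tailed interval is μ = 0.11 ± z·1.57 with z = 1.960.
Half-width: 1.960 × 1.57 = 3.077.
0.11 − 3.077 = -2.967; 0.11 + 3.077 = 3.187.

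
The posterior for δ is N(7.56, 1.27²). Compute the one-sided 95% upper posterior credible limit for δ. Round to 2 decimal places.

Need U with P(δ ≤ U) = 0.95: U = 7.56 + z_{0.05}·1.27.
z = 1.645; U = 7.56 + 1.645 × 1.27 = 9.65.

9.65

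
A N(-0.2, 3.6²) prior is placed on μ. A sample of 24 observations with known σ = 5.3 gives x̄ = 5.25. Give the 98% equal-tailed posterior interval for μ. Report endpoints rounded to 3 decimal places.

[2.388, 7.209]

Posterior precision = 1/3.6² + 24/5.3² = 0.0772 + 0.8544 = 0.9316, so posterior SD = 1.0361.
Posterior mean = (-0.2/3.6² + 24·5.25/5.3²) / 0.9316 = 4.7986.
Interval: 4.7986 ± 2.326 × 1.0361 → [2.388, 7.209].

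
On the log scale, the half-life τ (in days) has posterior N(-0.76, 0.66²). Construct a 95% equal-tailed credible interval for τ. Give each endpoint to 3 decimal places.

On the log scale the 95% interval is -0.76 ± 1.960 × 0.66 = [-2.0536, 0.5336].
Exponentiate: [e^-2.0536, e^0.5336] = [0.128, 1.705].

[0.128, 1.705]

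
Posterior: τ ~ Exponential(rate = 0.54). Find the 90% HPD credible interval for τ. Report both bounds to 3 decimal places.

[0.000, 4.264]

The exponential density is strictly decreasing on [0, ∞), so the HPD interval is anchored at 0: [0, q] with P(τ ≤ q) = 0.90.
q = −ln(1 − 0.90) / 0.54 = 2.3026 / 0.54 = 4.264.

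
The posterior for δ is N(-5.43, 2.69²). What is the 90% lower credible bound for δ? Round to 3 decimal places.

-8.877

Need L with P(δ ≥ L) = 0.90: L = -5.43 − z_{0.1}·2.69.
z = 1.282; L = -5.43 − 1.282 × 2.69 = -8.877.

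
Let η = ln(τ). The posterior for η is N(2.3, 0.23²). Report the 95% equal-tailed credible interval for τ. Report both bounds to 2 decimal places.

[6.35, 15.66]

On the log scale the 95% interval is 2.3 ± 1.960 × 0.23 = [1.8492, 2.7508].
Exponentiate: [e^1.8492, e^2.7508] = [6.35, 15.66].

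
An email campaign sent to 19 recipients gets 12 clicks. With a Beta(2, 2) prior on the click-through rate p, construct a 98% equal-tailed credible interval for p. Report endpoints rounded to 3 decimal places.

Posterior: Beta(2+12, 2+7) = Beta(14, 9).
Equal-tailed 98% interval: the 0.01 and 0.99 quantiles of Beta(14, 9).
Posterior mean ≈ 0.609, SD ≈ 0.100; a Normal approximation gives roughly [0.377, 0.840].
Exact: F⁻¹(0.01) = 0.370; F⁻¹(0.99) = 0.821.

[0.370, 0.821]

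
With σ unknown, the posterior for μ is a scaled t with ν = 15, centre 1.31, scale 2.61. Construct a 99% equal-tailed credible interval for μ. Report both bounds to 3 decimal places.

[-6.381, 9.001]

The t_15 distribution is symmetric; the 99% interval is 1.31 ± t·2.61 with t_{0.995,15} = 2.947.
Half-width: 2.947 × 2.61 = 7.691.
1.31 − 7.691 = -6.381; 1.31 + 7.691 = 9.001.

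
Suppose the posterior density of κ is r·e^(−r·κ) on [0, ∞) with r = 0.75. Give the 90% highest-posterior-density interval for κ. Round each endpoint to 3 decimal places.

[0.000, 3.070]

The exponential density is strictly decreasing on [0, ∞), so the HPD interval is anchored at 0: [0, q] with P(κ ≤ q) = 0.90.
q = −ln(1 − 0.90) / 0.75 = 2.3026 / 0.75 = 3.070.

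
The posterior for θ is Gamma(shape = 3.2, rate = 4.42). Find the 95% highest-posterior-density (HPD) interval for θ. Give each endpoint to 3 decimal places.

The posterior is unimodal and skewed, so the HPD interval has equal density at both endpoints and is the shortest 95% interval.
Solving f(0.085) = f(1.520) with F(1.520) − F(0.085) = 0.95 gives [0.085, 1.520].
For comparison, the equal-tailed interval is [0.160, 1.706]; the HPD is narrower and shifted toward the mode.

[0.085, 1.520]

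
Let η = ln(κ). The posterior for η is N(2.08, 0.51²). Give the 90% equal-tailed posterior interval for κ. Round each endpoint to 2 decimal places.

[3.46, 18.52]

On the log scale the 90% interval is 2.08 ± 1.645 × 0.51 = [1.2411, 2.9189].
Exponentiate: [e^1.2411, e^2.9189] = [3.46, 18.52].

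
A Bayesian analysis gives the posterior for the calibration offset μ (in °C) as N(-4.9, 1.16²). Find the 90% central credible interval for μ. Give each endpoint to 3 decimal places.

[-6.808, -2.992]

The posterior is symmetric, so the 90% equal-tailed interval is μ = -4.9 ± z·1.16 with z = 1.645.
Half-width: 1.645 × 1.16 = 1.908.
-4.9 − 1.908 = -6.808; -4.9 + 1.908 = -2.992.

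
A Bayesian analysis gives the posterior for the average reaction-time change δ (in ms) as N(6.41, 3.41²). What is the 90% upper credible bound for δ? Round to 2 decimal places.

10.78

Need U with P(δ ≤ U) = 0.90: U = 6.41 + z_{0.1}·3.41.
z = 1.282; U = 6.41 + 1.282 × 3.41 = 10.78.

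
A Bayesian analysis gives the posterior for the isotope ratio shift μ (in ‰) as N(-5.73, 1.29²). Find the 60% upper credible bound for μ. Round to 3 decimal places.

-5.403

Need U with P(μ ≤ U) = 0.60: U = -5.73 + z_{0.4}·1.29.
z = 0.253; U = -5.73 + 0.253 × 1.29 = -5.403.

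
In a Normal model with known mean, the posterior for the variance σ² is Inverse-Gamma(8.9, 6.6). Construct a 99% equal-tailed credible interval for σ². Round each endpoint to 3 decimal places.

Inverse-Gamma(8.9, 6.6) quantiles: F⁻¹(0.005) and F⁻¹(0.995).
Equivalently, 1/σ² ~ Gamma(8.9, rate = 6.6); invert its 0.995 and 0.005 quantiles.
Posterior mean ≈ 0.835, SD ≈ 0.318; a Normal approximation gives roughly [0.016, 1.655].
Exact: lower = 0.358; upper = 2.146.

[0.358, 2.146]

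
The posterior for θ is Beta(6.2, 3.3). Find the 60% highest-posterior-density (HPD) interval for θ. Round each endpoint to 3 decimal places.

[0.555, 0.811]

The posterior is unimodal and skewed, so the HPD interval has equal density at both endpoints and is the shortest 60% interval.
Solving f(0.555) = f(0.811) with F(0.811) − F(0.555) = 0.60 gives [0.555, 0.811].
For comparison, the equal-tailed interval is [0.525, 0.785]; the HPD is narrower and shifted toward the mode.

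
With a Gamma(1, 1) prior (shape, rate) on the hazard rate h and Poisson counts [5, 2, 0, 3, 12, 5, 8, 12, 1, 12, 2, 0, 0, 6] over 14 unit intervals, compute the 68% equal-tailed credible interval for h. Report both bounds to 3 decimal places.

[4.050, 5.149]

Posterior: Gamma(1+68, 1+14) = Gamma(69, 15) (shape, rate).
Equal-tailed 68% interval: Gamma(69, 15) quantiles at 0.16 and 0.84.
Posterior mean ≈ 4.600, SD ≈ 0.554; a Normal approximation gives roughly [4.049, 5.151].
Exact: lower = 4.050; upper = 5.149.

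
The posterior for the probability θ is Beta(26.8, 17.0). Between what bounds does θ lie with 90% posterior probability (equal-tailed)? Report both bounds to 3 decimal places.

[0.489, 0.729]

Posterior: Beta(26.8, 17.0).
Equal-tailed 90% interval: the 0.05 and 0.95 quantiles of Beta(26.8, 17.0).
Posterior mean ≈ 0.612, SD ≈ 0.073; a Normal approximation gives roughly [0.492, 0.732].
Exact: F⁻¹(0.05) = 0.489; F⁻¹(0.95) = 0.729.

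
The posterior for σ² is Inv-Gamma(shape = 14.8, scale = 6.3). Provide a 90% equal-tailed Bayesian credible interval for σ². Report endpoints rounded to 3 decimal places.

Inverse-Gamma(14.8, 6.3) quantiles: F⁻¹(0.05) and F⁻¹(0.95).
Equivalently, 1/σ² ~ Gamma(14.8, rate = 6.3); invert its 0.95 and 0.05 quantiles.
Posterior mean ≈ 0.457, SD ≈ 0.128; a Normal approximation gives roughly [0.247, 0.666].
Exact: lower = 0.291; upper = 0.693.

[0.291, 0.693]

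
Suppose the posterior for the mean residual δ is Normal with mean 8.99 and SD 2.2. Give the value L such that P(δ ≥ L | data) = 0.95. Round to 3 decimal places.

5.371

Need L with P(δ ≥ L) = 0.95: L = 8.99 − z_{0.05}·2.2.
z = 1.645; L = 8.99 − 1.645 × 2.2 = 5.371.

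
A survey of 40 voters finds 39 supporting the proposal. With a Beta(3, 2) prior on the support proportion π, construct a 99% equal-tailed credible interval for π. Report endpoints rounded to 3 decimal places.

[0.806, 0.992]

Posterior: Beta(3+39, 2+1) = Beta(42, 3).
Equal-tailed 99% interval: the 0.005 and 0.995 quantiles of Beta(42, 3).
Posterior mean ≈ 0.933, SD ≈ 0.037; a Normal approximation gives roughly [0.839, 1.028].
Exact: F⁻¹(0.005) = 0.806; F⁻¹(0.995) = 0.992.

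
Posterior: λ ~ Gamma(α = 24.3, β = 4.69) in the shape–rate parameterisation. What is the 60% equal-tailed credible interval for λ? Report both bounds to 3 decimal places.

[4.282, 6.039]

Posterior: Gamma(shape 24.3, rate 4.69).
Equal-tailed 60% interval: Gamma(24.3, 4.69) quantiles at 0.2 and 0.8.
Posterior mean ≈ 5.181, SD ≈ 1.051; a Normal approximation gives roughly [4.297, 6.066].
Exact: lower = 4.282; upper = 6.039.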